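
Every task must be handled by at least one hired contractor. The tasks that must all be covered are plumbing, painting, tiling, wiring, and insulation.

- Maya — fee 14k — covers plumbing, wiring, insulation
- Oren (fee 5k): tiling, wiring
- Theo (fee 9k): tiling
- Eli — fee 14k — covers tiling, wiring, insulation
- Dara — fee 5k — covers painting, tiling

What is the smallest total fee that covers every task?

19

This is an integer covering problem.
The greedy cost-per-new-task heuristic would pick Oren, Dara, and Maya for 24, but a cheaper cover exists.
Choose Maya and Dara: together they cover plumbing, painting, tiling, wiring, insulation — every task.
Total fee: 14 + 5 = 19.
No cover costs less than 19.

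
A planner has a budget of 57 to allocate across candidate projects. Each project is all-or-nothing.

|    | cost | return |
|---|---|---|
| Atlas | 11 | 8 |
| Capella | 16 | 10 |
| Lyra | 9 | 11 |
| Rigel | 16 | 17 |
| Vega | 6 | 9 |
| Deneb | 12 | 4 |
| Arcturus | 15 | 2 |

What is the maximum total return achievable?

Atlas + Lyra + Rigel + Vega + Deneb: cost 11 + 9 + 16 + 6 + 12 = 54 ≤ 57, return 8 + 11 + 17 + 9 + 4 = 49.
Atlas + Lyra + Rigel + Vega + Arcturus: cost 11 + 9 + 16 + 6 + 15 = 57 ≤ 57, return 8 + 11 + 17 + 9 + 2 = 47.
Capella + Lyra + Rigel + Vega: cost 16 + 9 + 16 + 6 = 47 ≤ 57, return 10 + 11 + 17 + 9 = 47.
Best is Atlas, Lyra, Rigel, Vega, and Deneb with total return 49.

49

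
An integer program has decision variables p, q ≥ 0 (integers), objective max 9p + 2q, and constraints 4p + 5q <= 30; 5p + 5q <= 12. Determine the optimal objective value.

18

(p,q)=(2,0): 4·2+5·0=8≤30, 5·2+5·0=10≤12, objective 18.
(p,q)=(1,1): 4·1+5·1=9≤30, 5·1+5·1=10≤12, objective 11.
(p,q)=(1,0): 4·1+5·0=4≤30, 5·1+5·0=5≤12, objective 9.
Maximum is 18 at (p,q)=(2,0).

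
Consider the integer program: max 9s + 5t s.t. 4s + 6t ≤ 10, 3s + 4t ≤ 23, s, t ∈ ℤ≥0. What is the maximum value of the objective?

The continuous relaxation peaks at (2.5, 0) with value 22.50; rounding to a feasible lattice point costs some objective.
(s,t)=(2,0) is feasible, giving 18.
(s,t)=(1,1) is feasible, giving 14.
(s,t)=(1,0) is feasible, giving 9.
No feasible integer point exceeds 18.

18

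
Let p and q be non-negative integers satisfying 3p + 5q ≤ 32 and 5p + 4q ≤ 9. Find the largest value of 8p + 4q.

12

(p,q)=(1,1): 3·1+5·1=8≤32, 5·1+4·1=9≤9, objective 12.
(p,q)=(0,2): 3·0+5·2=10≤32, 5·0+4·2=8≤9, objective 8.
(p,q)=(1,0): 3·1+5·0=3≤32, 5·1+4·0=5≤9, objective 8.
(p,q)=(0,1): 3·0+5·1=5≤32, 5·0+4·1=4≤9, objective 4.
Maximum is 12 at (p,q)=(1,1).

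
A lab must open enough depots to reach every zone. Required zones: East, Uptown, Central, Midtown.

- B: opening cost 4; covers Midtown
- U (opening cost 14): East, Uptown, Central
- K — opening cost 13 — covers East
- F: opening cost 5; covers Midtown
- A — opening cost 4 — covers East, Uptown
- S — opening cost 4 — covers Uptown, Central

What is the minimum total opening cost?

12

Choose B, A, and S: together they cover East, Uptown, Central, Midtown — every zone.
Total opening cost: 4 + 4 + 4 = 12.
No cover costs less than 12.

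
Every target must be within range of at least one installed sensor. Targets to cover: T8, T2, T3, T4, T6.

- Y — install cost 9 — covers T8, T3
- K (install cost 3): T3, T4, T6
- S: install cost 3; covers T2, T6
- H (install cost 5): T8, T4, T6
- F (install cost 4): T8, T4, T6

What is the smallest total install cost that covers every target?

Choose K, S, and F: together they cover T8, T2, T3, T4, T6 — every target.
Total install cost: 3 + 3 + 4 = 10.
No cover costs less than 10.

10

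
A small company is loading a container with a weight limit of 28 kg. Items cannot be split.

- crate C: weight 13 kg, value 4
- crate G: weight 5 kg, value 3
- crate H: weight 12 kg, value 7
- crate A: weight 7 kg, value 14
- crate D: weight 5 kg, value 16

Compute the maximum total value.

37

This is an integer program with binary decision variables.
Allowing fractional choices, the relaxed optimum would be about 39.4, but items are indivisible.
crate C + crate A + crate D: weight 13 + 7 + 5 = 25 ≤ 28, value 4 + 14 + 16 = 34.
crate G + crate A + crate D: weight 5 + 7 + 5 = 17 ≤ 28, value 3 + 14 + 16 = 33.
crate H + crate A + crate D: weight 12 + 7 + 5 = 24 ≤ 28, value 7 + 14 + 16 = 37.
Best is crate H, crate A, and crate D with total value 37.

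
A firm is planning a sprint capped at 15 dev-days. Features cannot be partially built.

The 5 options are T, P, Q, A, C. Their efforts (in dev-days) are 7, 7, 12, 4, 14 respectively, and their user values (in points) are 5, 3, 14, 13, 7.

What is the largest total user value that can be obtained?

18

Q: effort 12 ≤ 15, user value 14.
P + A: effort 7 + 4 = 11 ≤ 15, user value 3 + 13 = 16.
T + A: effort 7 + 4 = 11 ≤ 15, user value 5 + 13 = 18.
Best is T and A with total user value 18.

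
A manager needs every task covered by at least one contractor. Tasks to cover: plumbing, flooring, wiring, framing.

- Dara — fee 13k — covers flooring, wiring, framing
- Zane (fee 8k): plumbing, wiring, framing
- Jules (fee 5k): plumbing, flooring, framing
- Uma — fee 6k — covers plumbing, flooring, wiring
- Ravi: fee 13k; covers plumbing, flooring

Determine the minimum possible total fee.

Choose Jules and Uma: together they cover plumbing, flooring, wiring, framing — every task.
Total fee: 5 + 6 = 11.
No cover costs less than 11.

11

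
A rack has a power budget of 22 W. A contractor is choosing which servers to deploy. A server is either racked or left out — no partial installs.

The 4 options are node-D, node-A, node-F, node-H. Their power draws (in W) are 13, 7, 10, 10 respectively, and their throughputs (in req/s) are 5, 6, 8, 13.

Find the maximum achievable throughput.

Treat it as a binary knapsack problem.
Allowing fractional choices, the relaxed optimum would be about 23.0, but servers are indivisible.
node-A + node-H: power draw 7 + 10 = 17 ≤ 22, throughput 6 + 13 = 19.
node-F + node-H: power draw 10 + 10 = 20 ≤ 22, throughput 8 + 13 = 21.
Best is node-F and node-H with total throughput 21.

21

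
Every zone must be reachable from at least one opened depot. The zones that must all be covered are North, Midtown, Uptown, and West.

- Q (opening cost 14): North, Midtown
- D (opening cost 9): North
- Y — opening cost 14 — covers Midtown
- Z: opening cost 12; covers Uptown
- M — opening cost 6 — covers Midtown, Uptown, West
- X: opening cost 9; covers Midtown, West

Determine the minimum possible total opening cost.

15

Choose D and M: together they cover North, Midtown, Uptown, West — every zone.
Total opening cost: 9 + 6 = 15.
No cover costs less than 15.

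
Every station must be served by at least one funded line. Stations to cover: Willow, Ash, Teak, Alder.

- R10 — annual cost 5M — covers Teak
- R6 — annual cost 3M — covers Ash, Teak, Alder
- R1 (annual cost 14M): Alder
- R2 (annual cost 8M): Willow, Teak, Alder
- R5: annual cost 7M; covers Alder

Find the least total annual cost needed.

11

This is a weighted set-cover instance.
Choose R6 and R2: together they cover Willow, Ash, Teak, Alder — every station.
Total annual cost: 3 + 8 = 11.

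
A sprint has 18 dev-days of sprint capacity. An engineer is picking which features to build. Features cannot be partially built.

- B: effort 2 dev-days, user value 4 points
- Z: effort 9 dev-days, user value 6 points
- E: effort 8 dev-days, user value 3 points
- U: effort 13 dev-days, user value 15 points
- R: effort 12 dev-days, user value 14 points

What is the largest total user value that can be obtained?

This is a 0-1 knapsack instance.
Allowing fractional choices, the relaxed optimum would be about 22.6, but features are indivisible.
B + R: effort 2 + 12 = 14 ≤ 18, user value 4 + 14 = 18.
B + U: effort 2 + 13 = 15 ≤ 18, user value 4 + 15 = 19.
Best is B and U with total user value 19.

19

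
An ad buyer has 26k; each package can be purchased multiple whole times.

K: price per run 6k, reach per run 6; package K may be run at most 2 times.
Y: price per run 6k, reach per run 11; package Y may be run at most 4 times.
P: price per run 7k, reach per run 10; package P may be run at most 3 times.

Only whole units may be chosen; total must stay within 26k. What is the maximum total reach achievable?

44

3×Y and 1×P: price 25 ≤ 26, reach 3·11 + 1·10 = 43.
4×Y: price 24 ≤ 26, reach 4·11 = 44.
Best is 44.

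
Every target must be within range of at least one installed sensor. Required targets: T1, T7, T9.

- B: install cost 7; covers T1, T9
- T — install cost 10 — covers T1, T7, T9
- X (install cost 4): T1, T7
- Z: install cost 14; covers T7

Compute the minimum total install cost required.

The greedy cost-per-new-target heuristic would pick X and B for 11, but a cheaper cover exists.
T alone covers T1, T7, T9 — every target.
Total install cost: 10.
No cover costs less than 10.

10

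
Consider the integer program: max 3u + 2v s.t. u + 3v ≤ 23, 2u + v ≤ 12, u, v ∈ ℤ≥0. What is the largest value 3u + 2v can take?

The continuous relaxation peaks at (2.6, 6.8) with value 21.40; rounding to a feasible lattice point costs some objective.
(u,v)=(3,6): 1·3+3·6=21≤23, 2·3+1·6=12≤12, objective 21.
(u,v)=(2,7): 1·2+3·7=23≤23, 2·2+1·7=11≤12, objective 20.
(u,v)=(3,5): 1·3+3·5=18≤23, 2·3+1·5=11≤12, objective 19.
The best lattice point is (3,6), giving 21.

21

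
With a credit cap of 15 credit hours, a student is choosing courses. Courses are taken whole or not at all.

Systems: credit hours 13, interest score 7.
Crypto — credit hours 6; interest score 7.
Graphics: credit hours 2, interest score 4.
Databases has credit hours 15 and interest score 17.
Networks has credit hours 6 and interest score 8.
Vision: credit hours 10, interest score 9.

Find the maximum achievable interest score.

Take Crypto, Graphics, and Networks: credit hours 6 + 2 + 6 = 14 ≤ 15, interest score 7 + 4 + 8 = 19.
No other feasible combination does better.

19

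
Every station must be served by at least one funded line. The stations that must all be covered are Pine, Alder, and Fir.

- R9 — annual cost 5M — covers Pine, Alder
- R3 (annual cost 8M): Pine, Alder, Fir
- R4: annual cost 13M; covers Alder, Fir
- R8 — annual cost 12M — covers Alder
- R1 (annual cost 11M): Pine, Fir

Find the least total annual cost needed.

The greedy cost-per-new-station heuristic would pick R9 and R3 for 13, but a cheaper cover exists.
R3 alone covers Pine, Alder, Fir — every station.
Total annual cost: 8.
No cover costs less than 8.

8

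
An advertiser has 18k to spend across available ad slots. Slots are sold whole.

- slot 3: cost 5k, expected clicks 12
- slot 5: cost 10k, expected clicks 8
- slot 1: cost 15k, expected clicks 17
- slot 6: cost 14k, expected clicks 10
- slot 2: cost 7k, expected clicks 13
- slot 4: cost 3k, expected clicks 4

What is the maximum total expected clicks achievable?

29

Treat it as a binary knapsack problem.
Allowing fractional choices, the relaxed optimum would be about 32.4, but ad slots are indivisible.
slot 3 + slot 5 + slot 4: cost 5 + 10 + 3 = 18 ≤ 18, expected clicks 12 + 8 + 4 = 24.
slot 3 + slot 2 + slot 4: cost 5 + 7 + 3 = 15 ≤ 18, expected clicks 12 + 13 + 4 = 29.
slot 3 + slot 2: cost 5 + 7 = 12 ≤ 18, expected clicks 12 + 13 = 25.
Best is slot 3, slot 2, and slot 4 with total expected clicks 29.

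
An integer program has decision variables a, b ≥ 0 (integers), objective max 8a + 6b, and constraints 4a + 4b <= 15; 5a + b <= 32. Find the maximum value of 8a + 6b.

(a,b)=(3,0): 4·3+4·0=12≤15, 5·3+1·0=15≤32, objective 24.
(a,b)=(2,1): 4·2+4·1=12≤15, 5·2+1·1=11≤32, objective 22.
No feasible integer point exceeds 24.

24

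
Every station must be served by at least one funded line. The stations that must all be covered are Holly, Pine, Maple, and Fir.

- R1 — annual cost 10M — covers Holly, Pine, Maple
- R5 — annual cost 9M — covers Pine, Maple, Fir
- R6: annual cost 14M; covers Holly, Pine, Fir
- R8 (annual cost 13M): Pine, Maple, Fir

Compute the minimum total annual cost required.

Choose R1 and R5: together they cover Holly, Pine, Maple, Fir — every station.
Total annual cost: 10 + 9 = 19.
No cover costs less than 19.

19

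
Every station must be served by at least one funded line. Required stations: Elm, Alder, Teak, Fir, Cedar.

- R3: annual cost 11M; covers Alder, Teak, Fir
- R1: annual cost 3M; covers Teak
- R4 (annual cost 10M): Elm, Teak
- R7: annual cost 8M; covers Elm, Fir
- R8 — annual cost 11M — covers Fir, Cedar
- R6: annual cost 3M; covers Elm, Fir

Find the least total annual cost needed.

The greedy cost-per-new-station heuristic would pick R6, R1, R3, and R8 for 28, but a cheaper cover exists.
Choose R3, R8, and R6: together they cover Elm, Alder, Teak, Fir, Cedar — every station.
Total annual cost: 11 + 11 + 3 = 25.
No cover costs less than 25.

25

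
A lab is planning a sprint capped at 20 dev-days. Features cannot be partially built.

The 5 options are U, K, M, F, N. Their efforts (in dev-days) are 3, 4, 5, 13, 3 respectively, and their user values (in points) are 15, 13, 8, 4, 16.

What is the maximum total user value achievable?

Allowing fractional choices, the relaxed optimum would be about 53.5, but features are indivisible.
U + K + N: effort 3 + 4 + 3 = 10 ≤ 20, user value 15 + 13 + 16 = 44.
U + K + M + N: effort 3 + 4 + 5 + 3 = 15 ≤ 20, user value 15 + 13 + 8 + 16 = 52.
U + M + N: effort 3 + 5 + 3 = 11 ≤ 20, user value 15 + 8 + 16 = 39.
Best is U, K, M, and N with total user value 52.

52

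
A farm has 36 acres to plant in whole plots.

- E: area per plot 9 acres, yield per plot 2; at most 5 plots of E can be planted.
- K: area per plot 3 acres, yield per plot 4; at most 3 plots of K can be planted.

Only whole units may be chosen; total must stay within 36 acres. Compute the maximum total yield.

3×E and 3×K: area 36 ≤ 36, yield 3·2 + 3·4 = 18.
2×E and 3×K: area 27 ≤ 36, yield 2·2 + 3·4 = 16.
Best is 18.

18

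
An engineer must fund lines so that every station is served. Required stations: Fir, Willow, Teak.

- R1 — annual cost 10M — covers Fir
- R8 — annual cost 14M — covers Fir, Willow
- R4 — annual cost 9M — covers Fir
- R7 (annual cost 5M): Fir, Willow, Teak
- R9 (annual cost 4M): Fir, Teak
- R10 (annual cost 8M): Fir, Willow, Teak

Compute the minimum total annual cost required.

R7 alone covers Fir, Willow, Teak — every station.
Total annual cost: 5.

5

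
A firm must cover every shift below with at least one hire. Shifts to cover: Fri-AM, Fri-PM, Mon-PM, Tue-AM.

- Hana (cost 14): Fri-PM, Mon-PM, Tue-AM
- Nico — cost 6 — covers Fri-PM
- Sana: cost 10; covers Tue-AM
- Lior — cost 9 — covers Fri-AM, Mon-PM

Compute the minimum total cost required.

The greedy cost-per-new-shift heuristic would pick Lior, Nico, and Sana for 25, but a cheaper cover exists.
Choose Hana and Lior: together they cover Fri-AM, Fri-PM, Mon-PM, Tue-AM — every shift.
Total cost: 14 + 9 = 23.
No cover costs less than 23.

23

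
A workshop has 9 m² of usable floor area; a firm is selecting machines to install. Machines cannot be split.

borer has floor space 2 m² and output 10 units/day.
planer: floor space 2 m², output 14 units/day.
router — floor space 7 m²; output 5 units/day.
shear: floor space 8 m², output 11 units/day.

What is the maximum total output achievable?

This is a 0-1 knapsack instance.
borer + planer: floor space 2 + 2 = 4 ≤ 9, output 10 + 14 = 24.
planer + router: floor space 2 + 7 = 9 ≤ 9, output 14 + 5 = 19.
borer + router: floor space 2 + 7 = 9 ≤ 9, output 10 + 5 = 15.
Best is borer and planer with total output 24.

24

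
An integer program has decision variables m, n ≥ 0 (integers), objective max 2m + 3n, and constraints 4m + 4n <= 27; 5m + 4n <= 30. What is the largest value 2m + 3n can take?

18

Relaxing integrality, the LP optimum is 20.25 at (m,n) = (0, 6.75), which is not an integer point.
(m,n)=(0,6): 4·0+4·6=24≤27, 5·0+4·6=24≤30, objective 18.
(m,n)=(1,5): 4·1+4·5=24≤27, 5·1+4·5=25≤30, objective 17.
(m,n)=(0,5): 4·0+4·5=20≤27, 5·0+4·5=20≤30, objective 15.
Maximum is 18 at (m,n)=(0,6).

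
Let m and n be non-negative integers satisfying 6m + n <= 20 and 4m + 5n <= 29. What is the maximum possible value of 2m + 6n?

Relaxing integrality, the LP optimum is 34.80 at (m,n) = (0, 5.8), which is not an integer point.
(m,n)=(1,5): 6·1+1·5=11≤20, 4·1+5·5=29≤29, objective 32.
(m,n)=(0,5): 6·0+1·5=5≤20, 4·0+5·5=25≤29, objective 30.
No feasible integer point exceeds 32.

32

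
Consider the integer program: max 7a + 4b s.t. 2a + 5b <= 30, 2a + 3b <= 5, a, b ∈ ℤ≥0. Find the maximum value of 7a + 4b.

Relaxing integrality, the LP optimum is 17.50 at (a,b) = (2.5, 0), which is not an integer point.
(a,b)=(2,0) is feasible, giving 14.
(a,b)=(1,1) is feasible, giving 11.
(a,b)=(1,0) is feasible, giving 7.
Maximum is 14 at (a,b)=(2,0).

14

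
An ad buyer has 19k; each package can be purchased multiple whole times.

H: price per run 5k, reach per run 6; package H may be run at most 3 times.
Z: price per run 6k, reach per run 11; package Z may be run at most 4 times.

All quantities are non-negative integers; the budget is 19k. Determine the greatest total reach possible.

33

1×H and 2×Z: price 17 ≤ 19, reach 1·6 + 2·11 = 28.
3×Z: price 18 ≤ 19, reach 3·11 = 33.
Best is 33.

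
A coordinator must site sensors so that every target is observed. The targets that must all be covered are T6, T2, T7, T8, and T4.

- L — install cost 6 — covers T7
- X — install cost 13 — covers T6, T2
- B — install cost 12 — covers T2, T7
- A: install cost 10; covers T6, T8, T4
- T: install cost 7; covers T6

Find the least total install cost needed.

22

The greedy cost-per-new-target heuristic would pick A, L, and B for 28, but a cheaper cover exists.
Choose B and A: together they cover T6, T2, T7, T8, T4 — every target.
Total install cost: 12 + 10 = 22.
No cover costs less than 22.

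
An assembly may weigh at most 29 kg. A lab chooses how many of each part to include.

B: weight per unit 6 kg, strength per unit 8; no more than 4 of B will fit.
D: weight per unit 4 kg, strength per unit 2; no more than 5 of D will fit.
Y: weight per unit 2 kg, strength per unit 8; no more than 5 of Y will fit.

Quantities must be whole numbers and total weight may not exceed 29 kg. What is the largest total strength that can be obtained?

Y has the best ratio (8/2); taking only Y gives at most 5×8 = 40 (stopped by the supply cap of 5).
Mixing does better — 3×B and 5×Y: weight 28 ≤ 29, strength 3·8 + 5·8 = 64.

64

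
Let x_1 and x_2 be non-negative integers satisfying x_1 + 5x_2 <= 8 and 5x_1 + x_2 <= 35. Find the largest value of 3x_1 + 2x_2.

Relaxing integrality, the LP optimum is 21.29 at (x_1,x_2) = (6.96, 0.208), which is not an integer point.
(x_1,x_2)=(7,0): 1·7+5·0=7≤8, 5·7+1·0=35≤35, objective 21.
(x_1,x_2)=(6,0): 1·6+5·0=6≤8, 5·6+1·0=30≤35, objective 18.
(x_1,x_2)=(5,0): 1·5+5·0=5≤8, 5·5+1·0=25≤35, objective 15.
The best lattice point is (7,0), giving 21.

21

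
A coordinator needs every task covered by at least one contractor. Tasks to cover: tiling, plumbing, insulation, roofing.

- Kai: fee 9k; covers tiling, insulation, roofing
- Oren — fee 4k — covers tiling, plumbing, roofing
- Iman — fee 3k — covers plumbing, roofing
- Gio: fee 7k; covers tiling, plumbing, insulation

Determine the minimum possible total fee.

Choose Iman and Gio: together they cover tiling, plumbing, insulation, roofing — every task.
Total fee: 3 + 7 = 10.

10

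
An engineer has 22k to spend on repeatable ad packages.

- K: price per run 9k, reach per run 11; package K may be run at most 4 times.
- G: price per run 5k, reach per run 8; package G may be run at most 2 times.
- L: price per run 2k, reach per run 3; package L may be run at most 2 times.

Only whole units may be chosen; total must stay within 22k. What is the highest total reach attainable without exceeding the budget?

This is a bounded integer knapsack.
G has the best ratio (8/5); taking only G gives at most 2×8 = 16 (stopped by the supply cap of 2).
Mixing does better — 1×K, 2×G, and 1×L: price 21 ≤ 22, reach 1·11 + 2·8 + 1·3 = 30.

30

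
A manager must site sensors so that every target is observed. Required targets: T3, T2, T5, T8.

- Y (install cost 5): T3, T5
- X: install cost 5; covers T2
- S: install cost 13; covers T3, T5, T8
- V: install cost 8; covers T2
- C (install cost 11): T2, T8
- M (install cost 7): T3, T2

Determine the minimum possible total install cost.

This is a weighted set-cover instance.
Choose Y and C: together they cover T3, T2, T5, T8 — every target.
Total install cost: 5 + 11 = 16.

16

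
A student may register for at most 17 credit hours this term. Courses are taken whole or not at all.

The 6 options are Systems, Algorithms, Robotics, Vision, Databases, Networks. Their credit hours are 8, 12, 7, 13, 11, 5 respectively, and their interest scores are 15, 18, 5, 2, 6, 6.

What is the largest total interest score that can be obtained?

24

Take Algorithms and Networks: credit hours 12 + 5 = 17 ≤ 17, interest score 18 + 6 = 24.
No other feasible combination does better.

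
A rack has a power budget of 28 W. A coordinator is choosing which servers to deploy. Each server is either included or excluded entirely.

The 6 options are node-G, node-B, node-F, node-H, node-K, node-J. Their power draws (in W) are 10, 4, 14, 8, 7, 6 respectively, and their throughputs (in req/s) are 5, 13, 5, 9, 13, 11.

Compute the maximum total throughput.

Allowing fractional choices, the relaxed optimum would be about 47.5, but servers are indivisible.
node-G + node-B + node-K + node-J: power draw 10 + 4 + 7 + 6 = 27 ≤ 28, throughput 5 + 13 + 13 + 11 = 42.
node-G + node-B + node-H + node-J: power draw 10 + 4 + 8 + 6 = 28 ≤ 28, throughput 5 + 13 + 9 + 11 = 38.
node-B + node-H + node-K + node-J: power draw 4 + 8 + 7 + 6 = 25 ≤ 28, throughput 13 + 9 + 13 + 11 = 46.
Best is node-B, node-H, node-K, and node-J with total throughput 46.

46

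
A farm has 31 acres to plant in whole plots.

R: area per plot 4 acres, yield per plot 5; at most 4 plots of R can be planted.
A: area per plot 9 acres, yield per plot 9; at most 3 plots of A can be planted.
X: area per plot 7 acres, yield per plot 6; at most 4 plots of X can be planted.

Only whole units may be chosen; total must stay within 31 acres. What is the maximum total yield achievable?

This is a bounded integer knapsack.
R has the best ratio (5/4); taking only R gives at most 4×5 = 20 (stopped by the supply cap of 4).
Mixing does better — 3×R and 2×A: area 30 ≤ 31, yield 3·5 + 2·9 = 33.

33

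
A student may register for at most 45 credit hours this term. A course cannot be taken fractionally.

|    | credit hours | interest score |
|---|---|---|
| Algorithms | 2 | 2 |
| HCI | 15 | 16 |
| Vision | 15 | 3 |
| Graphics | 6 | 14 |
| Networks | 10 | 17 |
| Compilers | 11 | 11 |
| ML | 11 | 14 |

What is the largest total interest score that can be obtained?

This is an integer program with binary decision variables.
Algorithms + HCI + Graphics + Networks + ML: credit hours 2 + 15 + 6 + 10 + 11 = 44 ≤ 45, interest score 2 + 16 + 14 + 17 + 14 = 63.
Algorithms + HCI + Graphics + Networks + Compilers: credit hours 2 + 15 + 6 + 10 + 11 = 44 ≤ 45, interest score 2 + 16 + 14 + 17 + 11 = 60.
HCI + Graphics + Networks + ML: credit hours 15 + 6 + 10 + 11 = 42 ≤ 45, interest score 16 + 14 + 17 + 14 = 61.
Best is Algorithms, HCI, Graphics, Networks, and ML with total interest score 63.

63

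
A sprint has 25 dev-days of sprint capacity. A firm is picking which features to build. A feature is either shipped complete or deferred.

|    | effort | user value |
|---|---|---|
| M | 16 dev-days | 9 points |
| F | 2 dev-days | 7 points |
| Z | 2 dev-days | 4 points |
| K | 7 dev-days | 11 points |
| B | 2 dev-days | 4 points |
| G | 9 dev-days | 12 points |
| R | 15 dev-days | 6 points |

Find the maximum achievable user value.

38

Take F, Z, K, B, and G: effort 2 + 2 + 7 + 2 + 9 = 22 ≤ 25, user value 7 + 4 + 11 + 4 + 12 = 38.
No other feasible combination does better.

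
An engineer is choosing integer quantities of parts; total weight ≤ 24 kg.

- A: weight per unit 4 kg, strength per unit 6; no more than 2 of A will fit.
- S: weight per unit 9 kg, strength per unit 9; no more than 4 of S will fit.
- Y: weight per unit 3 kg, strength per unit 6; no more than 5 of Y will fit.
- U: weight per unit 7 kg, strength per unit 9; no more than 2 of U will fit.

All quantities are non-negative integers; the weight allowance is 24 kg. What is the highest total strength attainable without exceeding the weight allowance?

Y has the best ratio (6/3); taking only Y gives at most 5×6 = 30 (stopped by the supply cap of 5).
Mixing does better — 2×A and 5×Y: weight 23 ≤ 24, strength 2·6 + 5·6 = 42.

42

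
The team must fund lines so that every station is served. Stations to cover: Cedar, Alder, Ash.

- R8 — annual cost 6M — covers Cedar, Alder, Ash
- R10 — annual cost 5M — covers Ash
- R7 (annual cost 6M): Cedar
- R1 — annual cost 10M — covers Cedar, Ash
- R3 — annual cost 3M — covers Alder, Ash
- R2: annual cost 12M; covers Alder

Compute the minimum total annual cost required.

6

R8 alone covers Cedar, Alder, Ash — every station.
Total annual cost: 6.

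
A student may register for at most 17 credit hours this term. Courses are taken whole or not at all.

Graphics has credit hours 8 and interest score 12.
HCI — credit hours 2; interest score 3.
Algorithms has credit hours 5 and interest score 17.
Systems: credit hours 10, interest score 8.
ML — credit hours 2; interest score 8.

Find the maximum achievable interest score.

This is an integer program with binary decision variables.
Graphics + Algorithms + ML: credit hours 8 + 5 + 2 = 15 ≤ 17, interest score 12 + 17 + 8 = 37.
Algorithms + Systems + ML: credit hours 5 + 10 + 2 = 17 ≤ 17, interest score 17 + 8 + 8 = 33.
Graphics + HCI + Algorithms + ML: credit hours 8 + 2 + 5 + 2 = 17 ≤ 17, interest score 12 + 3 + 17 + 8 = 40.
Best is Graphics, HCI, Algorithms, and ML with total interest score 40.

40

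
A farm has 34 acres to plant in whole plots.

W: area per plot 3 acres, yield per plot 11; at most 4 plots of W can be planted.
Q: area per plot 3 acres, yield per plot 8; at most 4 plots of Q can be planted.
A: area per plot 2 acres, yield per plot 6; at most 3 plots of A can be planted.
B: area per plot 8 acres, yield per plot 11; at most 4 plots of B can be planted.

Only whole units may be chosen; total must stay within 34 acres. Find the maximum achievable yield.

94

4×W, 4×Q, and 3×A: area 30 ≤ 34, yield 4·11 + 4·8 + 3·6 = 94.
4×W, 4×Q, 1×A, and 1×B: area 34 ≤ 34, yield 4·11 + 4·8 + 1·6 + 1·11 = 93.
Best is 94.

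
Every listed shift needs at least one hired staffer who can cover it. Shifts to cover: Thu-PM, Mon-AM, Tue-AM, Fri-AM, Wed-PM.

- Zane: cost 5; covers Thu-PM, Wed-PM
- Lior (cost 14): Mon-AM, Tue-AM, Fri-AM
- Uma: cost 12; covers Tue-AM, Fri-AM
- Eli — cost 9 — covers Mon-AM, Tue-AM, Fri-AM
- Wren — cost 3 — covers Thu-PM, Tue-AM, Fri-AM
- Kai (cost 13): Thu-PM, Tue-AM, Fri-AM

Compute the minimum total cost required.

The greedy cost-per-new-shift heuristic would pick Wren, Zane, and Eli for 17, but a cheaper cover exists.
Choose Zane and Eli: together they cover Thu-PM, Mon-AM, Tue-AM, Fri-AM, Wed-PM — every shift.
Total cost: 5 + 9 = 14.
No cover costs less than 14.

14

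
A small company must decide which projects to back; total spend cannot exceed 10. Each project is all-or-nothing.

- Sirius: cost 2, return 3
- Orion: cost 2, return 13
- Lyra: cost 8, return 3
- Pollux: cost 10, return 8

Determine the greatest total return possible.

This is an integer program with binary decision variables.
Allowing fractional choices, the relaxed optimum would be about 20.8, but projects are indivisible.
Sirius + Orion: cost 2 + 2 = 4 ≤ 10, return 3 + 13 = 16.
Orion + Lyra: cost 2 + 8 = 10 ≤ 10, return 13 + 3 = 16.
The maximum return is 16; one optimal choice is Sirius and Orion.

16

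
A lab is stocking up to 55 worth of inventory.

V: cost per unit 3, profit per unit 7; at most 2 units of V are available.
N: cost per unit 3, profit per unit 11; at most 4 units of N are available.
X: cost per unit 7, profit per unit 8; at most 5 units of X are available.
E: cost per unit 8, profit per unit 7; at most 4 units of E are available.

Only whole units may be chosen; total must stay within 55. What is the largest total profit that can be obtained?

98

N has the best ratio (11/3); taking only N gives at most 4×11 = 44 (stopped by the supply cap of 4).
Mixing does better — 2×V, 4×N, and 5×X: cost 53 ≤ 55, profit 2·7 + 4·11 + 5·8 = 98.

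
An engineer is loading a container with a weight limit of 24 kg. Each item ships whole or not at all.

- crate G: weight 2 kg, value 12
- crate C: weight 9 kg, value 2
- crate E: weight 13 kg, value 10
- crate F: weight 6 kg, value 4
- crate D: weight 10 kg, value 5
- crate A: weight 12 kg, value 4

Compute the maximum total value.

Allowing fractional choices, the relaxed optimum would be about 27.5, but items are indivisible.
crate G + crate E: weight 2 + 13 = 15 ≤ 24, value 12 + 10 = 22.
crate G + crate E + crate F: weight 2 + 13 + 6 = 21 ≤ 24, value 12 + 10 + 4 = 26.
crate G + crate C + crate E: weight 2 + 9 + 13 = 24 ≤ 24, value 12 + 2 + 10 = 24.
Best is crate G, crate E, and crate F with total value 26.

26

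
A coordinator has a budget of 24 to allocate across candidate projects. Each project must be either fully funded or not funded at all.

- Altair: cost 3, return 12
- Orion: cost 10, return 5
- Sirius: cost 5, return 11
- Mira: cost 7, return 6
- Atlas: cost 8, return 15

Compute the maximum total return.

44

Take Altair, Sirius, Mira, and Atlas: cost 3 + 5 + 7 + 8 = 23 ≤ 24, return 12 + 11 + 6 + 15 = 44.
No other feasible combination does better.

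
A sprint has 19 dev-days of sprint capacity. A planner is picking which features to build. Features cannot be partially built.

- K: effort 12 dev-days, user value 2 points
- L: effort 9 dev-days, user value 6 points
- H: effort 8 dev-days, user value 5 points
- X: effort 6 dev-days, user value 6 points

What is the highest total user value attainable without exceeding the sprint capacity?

12

L + H: effort 9 + 8 = 17 ≤ 19, user value 6 + 5 = 11.
H + X: effort 8 + 6 = 14 ≤ 19, user value 5 + 6 = 11.
L + X: effort 9 + 6 = 15 ≤ 19, user value 6 + 6 = 12.
Best is L and X with total user value 12.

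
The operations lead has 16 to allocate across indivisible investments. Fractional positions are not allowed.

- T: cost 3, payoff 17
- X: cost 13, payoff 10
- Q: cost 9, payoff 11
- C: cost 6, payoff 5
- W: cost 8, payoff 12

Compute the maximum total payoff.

29

This is an integer program with binary decision variables.
Take T and W: cost 3 + 8 = 11 ≤ 16, payoff 17 + 12 = 29.
No other feasible combination does better.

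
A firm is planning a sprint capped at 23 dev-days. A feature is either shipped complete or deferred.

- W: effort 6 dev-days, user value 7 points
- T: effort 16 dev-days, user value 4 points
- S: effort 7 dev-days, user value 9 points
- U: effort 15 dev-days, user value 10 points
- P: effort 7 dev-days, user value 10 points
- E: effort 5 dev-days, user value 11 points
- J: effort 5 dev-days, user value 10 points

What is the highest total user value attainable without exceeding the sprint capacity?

38

This is an integer program with binary decision variables.
Allowing fractional choices, the relaxed optimum would be about 38.7, but features are indivisible.
W + S + E + J: effort 6 + 7 + 5 + 5 = 23 ≤ 23, user value 7 + 9 + 11 + 10 = 37.
W + P + E + J: effort 6 + 7 + 5 + 5 = 23 ≤ 23, user value 7 + 10 + 11 + 10 = 38.
Best is W, P, E, and J with total user value 38.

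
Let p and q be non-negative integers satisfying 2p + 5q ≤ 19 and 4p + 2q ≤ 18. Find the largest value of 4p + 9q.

35

Relaxing integrality, the LP optimum is 35.50 at (p,q) = (3.25, 2.5), which is not an integer point.
(p,q)=(2,3): 2·2+5·3=19≤19, 4·2+2·3=14≤18, objective 35.
(p,q)=(1,3): 2·1+5·3=17≤19, 4·1+2·3=10≤18, objective 31.
(p,q)=(3,2): 2·3+5·2=16≤19, 4·3+2·2=16≤18, objective 30.
Maximum is 35 at (p,q)=(2,3).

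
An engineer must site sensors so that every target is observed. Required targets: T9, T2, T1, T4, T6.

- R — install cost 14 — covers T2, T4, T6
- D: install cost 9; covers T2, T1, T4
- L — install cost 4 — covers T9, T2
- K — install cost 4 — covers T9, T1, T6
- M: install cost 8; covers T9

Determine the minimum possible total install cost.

13

Choose D and K: together they cover T9, T2, T1, T4, T6 — every target.
Total install cost: 9 + 4 = 13.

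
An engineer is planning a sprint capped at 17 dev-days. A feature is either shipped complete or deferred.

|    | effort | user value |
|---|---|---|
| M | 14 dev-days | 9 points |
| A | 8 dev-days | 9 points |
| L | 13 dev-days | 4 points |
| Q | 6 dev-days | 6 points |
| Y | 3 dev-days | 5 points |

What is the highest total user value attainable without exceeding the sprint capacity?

Treat it as a binary knapsack problem.
A + Q + Y: effort 8 + 6 + 3 = 17 ≤ 17, user value 9 + 6 + 5 = 20.
A + Y: effort 8 + 3 = 11 ≤ 17, user value 9 + 5 = 14.
A + Q: effort 8 + 6 = 14 ≤ 17, user value 9 + 6 = 15.
Best is A, Q, and Y with total user value 20.

20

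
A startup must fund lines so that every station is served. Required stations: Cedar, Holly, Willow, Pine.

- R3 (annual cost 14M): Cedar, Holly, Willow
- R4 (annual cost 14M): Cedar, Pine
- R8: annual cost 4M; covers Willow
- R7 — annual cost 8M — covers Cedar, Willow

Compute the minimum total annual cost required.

This is a weighted set-cover instance.
Choose R3 and R4: together they cover Cedar, Holly, Willow, Pine — every station.
Total annual cost: 14 + 14 = 28.

28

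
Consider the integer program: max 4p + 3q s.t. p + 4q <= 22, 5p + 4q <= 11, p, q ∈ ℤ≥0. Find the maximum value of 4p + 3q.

8

Relaxing integrality, the LP optimum is 8.80 at (p,q) = (2.2, 0), which is not an integer point.
(p,q)=(2,0) is feasible, giving 8.
(p,q)=(1,1) is feasible, giving 7.
No feasible integer point exceeds 8.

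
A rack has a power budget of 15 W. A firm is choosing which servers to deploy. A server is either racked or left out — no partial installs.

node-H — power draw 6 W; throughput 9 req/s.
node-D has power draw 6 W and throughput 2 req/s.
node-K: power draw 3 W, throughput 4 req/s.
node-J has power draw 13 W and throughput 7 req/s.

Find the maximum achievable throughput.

Allowing fractional choices, the relaxed optimum would be about 16.2, but servers are indivisible.
node-H + node-D: power draw 6 + 6 = 12 ≤ 15, throughput 9 + 2 = 11.
node-H + node-D + node-K: power draw 6 + 6 + 3 = 15 ≤ 15, throughput 9 + 2 + 4 = 15.
node-H + node-K: power draw 6 + 3 = 9 ≤ 15, throughput 9 + 4 = 13.
Best is node-H, node-D, and node-K with total throughput 15.

15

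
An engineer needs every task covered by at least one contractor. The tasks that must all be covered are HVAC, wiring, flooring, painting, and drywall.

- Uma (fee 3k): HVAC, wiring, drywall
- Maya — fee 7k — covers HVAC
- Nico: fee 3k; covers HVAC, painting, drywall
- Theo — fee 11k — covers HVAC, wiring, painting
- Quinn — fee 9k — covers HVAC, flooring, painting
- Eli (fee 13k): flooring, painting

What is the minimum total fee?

This is an integer covering problem.
Choose Uma and Quinn: together they cover HVAC, wiring, flooring, painting, drywall — every task.
Total fee: 3 + 9 = 12.

12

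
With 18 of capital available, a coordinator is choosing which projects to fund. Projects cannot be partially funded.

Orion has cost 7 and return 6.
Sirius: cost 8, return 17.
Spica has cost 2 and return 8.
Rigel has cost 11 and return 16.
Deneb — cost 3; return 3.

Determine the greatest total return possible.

Allowing fractional choices, the relaxed optimum would be about 36.6, but projects are indivisible.
Sirius + Spica + Deneb: cost 8 + 2 + 3 = 13 ≤ 18, return 17 + 8 + 3 = 28.
Orion + Sirius + Spica: cost 7 + 8 + 2 = 17 ≤ 18, return 6 + 17 + 8 = 31.
Best is Orion, Sirius, and Spica with total return 31.

31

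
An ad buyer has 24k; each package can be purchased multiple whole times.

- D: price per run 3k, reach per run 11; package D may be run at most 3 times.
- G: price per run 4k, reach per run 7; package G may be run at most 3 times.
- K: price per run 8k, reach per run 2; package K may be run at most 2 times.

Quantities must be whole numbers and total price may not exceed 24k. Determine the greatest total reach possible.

54

D has the best ratio (11/3); taking only D gives at most 3×11 = 33 (stopped by the supply cap of 3).
Mixing does better — 3×D and 3×G: price 21 ≤ 24, reach 3·11 + 3·7 = 54.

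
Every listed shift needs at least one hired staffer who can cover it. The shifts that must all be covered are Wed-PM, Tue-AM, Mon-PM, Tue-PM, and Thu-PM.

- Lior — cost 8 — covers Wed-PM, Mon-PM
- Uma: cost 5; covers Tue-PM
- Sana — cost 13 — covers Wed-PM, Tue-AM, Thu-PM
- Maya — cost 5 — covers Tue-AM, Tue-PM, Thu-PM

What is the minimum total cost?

13

This is a weighted set-cover instance.
Choose Lior and Maya: together they cover Wed-PM, Tue-AM, Mon-PM, Tue-PM, Thu-PM — every shift.
Total cost: 8 + 5 = 13.
No cover costs less than 13.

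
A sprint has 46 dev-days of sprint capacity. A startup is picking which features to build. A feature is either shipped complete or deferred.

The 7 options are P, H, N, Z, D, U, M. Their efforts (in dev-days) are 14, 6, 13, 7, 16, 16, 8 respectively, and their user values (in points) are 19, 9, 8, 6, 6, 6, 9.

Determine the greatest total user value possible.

45

Allowing fractional choices, the relaxed optimum would be about 49.8, but features are indivisible.
P + H + D + M: effort 14 + 6 + 16 + 8 = 44 ≤ 46, user value 19 + 9 + 6 + 9 = 43.
P + H + N + M: effort 14 + 6 + 13 + 8 = 41 ≤ 46, user value 19 + 9 + 8 + 9 = 45.
P + H + Z + M: effort 14 + 6 + 7 + 8 = 35 ≤ 46, user value 19 + 9 + 6 + 9 = 43.
Best is P, H, N, and M with total user value 45.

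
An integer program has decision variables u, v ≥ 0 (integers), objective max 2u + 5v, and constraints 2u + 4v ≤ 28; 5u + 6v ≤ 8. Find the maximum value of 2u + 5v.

5

(u,v)=(0,1): 2·0+4·1=4≤28, 5·0+6·1=6≤8, objective 5.
(u,v)=(1,0): 2·1+4·0=2≤28, 5·1+6·0=5≤8, objective 2.
The best lattice point is (0,1), giving 5.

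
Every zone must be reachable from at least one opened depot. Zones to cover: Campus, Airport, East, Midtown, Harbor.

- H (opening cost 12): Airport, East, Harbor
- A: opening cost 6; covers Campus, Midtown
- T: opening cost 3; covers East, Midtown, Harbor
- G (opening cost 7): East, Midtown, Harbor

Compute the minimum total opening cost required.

The greedy cost-per-new-zone heuristic would pick T, A, and H for 21, but a cheaper cover exists.
Choose H and A: together they cover Campus, Airport, East, Midtown, Harbor — every zone.
Total opening cost: 12 + 6 = 18.
No cover costs less than 18.

18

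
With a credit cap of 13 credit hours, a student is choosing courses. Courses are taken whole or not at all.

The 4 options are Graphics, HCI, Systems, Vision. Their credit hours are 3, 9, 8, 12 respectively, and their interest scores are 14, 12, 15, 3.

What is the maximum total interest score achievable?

29

Treat it as a binary knapsack problem.
Take Graphics and Systems: credit hours 3 + 8 = 11 ≤ 13, interest score 14 + 15 = 29.
No other feasible combination does better.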